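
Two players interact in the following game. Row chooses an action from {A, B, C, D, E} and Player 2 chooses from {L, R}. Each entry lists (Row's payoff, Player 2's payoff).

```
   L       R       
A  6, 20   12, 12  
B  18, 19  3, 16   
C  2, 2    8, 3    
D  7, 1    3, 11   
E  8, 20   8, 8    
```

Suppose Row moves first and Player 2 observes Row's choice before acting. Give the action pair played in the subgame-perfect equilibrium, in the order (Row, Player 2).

(B, L)

Backward induction with Row moving first.
- A → Player 2 plays L (best of 20, 12); Row gets 6.
- B → Player 2 plays L (best of 19, 16); Row gets 18.
- C → Player 2 plays R (best of 2, 3); Row gets 8.
- D → Player 2 plays R (best of 1, 11); Row gets 3.
- E → Player 2 plays L (best of 20, 8); Row gets 8.
Maximizing over 6, 18, 8, 3, 8, Row chooses B. Subgame-perfect outcome: (B, L) with payoffs (18, 19).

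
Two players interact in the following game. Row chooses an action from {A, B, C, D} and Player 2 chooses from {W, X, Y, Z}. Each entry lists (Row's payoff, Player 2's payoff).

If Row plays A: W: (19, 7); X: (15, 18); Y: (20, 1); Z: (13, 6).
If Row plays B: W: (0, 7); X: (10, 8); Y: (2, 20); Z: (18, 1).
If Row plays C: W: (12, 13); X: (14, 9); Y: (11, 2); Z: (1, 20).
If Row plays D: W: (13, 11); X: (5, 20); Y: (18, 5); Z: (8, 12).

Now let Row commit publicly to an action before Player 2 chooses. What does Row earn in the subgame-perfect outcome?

Work backward from Player 2's decision.
- A: Player 2 compares 7, 18, 1, 6 and picks X; Row would get 15.
- B: Player 2 compares 7, 8, 20, 1 and picks Y; Row would get 2.
- C: Player 2 compares 13, 9, 2, 20 and picks Z; Row would get 1.
- D: Player 2 compares 11, 20, 5, 12 and picks X; Row would get 5.
Row's induced payoffs are 15, 2, 1, 5, so Row commits to A. Subgame-perfect outcome: (A, X) with payoffs (15, 18).

15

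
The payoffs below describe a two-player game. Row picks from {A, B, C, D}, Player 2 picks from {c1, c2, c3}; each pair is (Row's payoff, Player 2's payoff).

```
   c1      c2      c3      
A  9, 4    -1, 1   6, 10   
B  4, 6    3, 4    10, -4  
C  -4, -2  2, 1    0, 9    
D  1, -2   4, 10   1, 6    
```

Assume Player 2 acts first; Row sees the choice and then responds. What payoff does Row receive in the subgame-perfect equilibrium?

4

Row best-responds to each possible Player 2 move:
- c1 → Row plays A (best of 9, 4, -4, 1); Player 2 gets 4.
- c2 → Row plays D (best of -1, 3, 2, 4); Player 2 gets 10.
- c3 → Row plays B (best of 6, 10, 0, 1); Player 2 gets -4.
Among 4, 10, -4, the best is 10 at c2. Subgame-perfect outcome: (D, c2) with payoffs (4, 10).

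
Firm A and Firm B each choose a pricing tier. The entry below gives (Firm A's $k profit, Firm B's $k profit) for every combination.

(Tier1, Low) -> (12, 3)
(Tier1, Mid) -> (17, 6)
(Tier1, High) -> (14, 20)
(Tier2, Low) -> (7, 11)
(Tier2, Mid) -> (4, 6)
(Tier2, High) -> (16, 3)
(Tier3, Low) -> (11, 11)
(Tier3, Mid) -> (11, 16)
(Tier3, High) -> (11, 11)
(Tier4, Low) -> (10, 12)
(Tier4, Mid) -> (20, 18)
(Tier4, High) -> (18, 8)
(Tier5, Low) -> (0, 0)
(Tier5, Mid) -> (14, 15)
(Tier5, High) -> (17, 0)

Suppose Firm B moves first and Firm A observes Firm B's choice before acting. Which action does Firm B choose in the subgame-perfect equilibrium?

Backward induction with Firm B moving first.
- Low: Firm A compares 12, 7, 11, 10, 0 and picks Tier1; Firm B would get 3.
- Mid: Firm A compares 17, 4, 11, 20, 14 and picks Tier4; Firm B would get 18.
- High: Firm A compares 14, 16, 11, 18, 17 and picks Tier4; Firm B would get 8.
Firm B's induced payoffs are 3, 18, 8, so Firm B commits to Mid. Subgame-perfect outcome: (Tier4, Mid) with payoffs (20, 18).

Mid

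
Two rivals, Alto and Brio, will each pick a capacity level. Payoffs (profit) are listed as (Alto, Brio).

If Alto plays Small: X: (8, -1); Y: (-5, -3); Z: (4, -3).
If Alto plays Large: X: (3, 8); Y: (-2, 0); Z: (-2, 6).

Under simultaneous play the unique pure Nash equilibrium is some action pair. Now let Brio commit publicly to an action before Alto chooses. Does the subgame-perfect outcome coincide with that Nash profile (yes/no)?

no

Backward induction with Brio moving first.
- X: Alto compares 8, 3 and picks Small; Brio would get -1.
- Y: Alto compares -5, -2 and picks Large; Brio would get 0.
- Z: Alto compares 4, -2 and picks Small; Brio would get -3.
Brio's induced payoffs are -1, 0, -3, so Brio commits to Y. Subgame-perfect outcome: (Large, Y) with payoffs (-2, 0).
Now find the simultaneous Nash equilibrium.
Alto's best replies: X→Small; Y→Large; Z→Small.
Brio's best replies: Small→X; Large→X.
Only (Small, X) has each player best-responding; Nash payoffs (8, -1).
Sequential outcome (Large, Y) differs from the Nash profile (Small, X).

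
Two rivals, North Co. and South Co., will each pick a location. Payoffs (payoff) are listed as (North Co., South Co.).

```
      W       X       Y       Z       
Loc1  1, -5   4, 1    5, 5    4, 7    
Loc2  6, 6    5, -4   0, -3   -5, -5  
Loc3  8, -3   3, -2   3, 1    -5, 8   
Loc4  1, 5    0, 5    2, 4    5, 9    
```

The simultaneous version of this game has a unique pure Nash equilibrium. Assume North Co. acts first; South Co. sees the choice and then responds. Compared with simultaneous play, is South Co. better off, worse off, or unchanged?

worse off

Solve by backward induction (North Co. leads).
- Loc1: South Co. compares -5, 1, 5, 7 and picks Z; North Co. would get 4.
- Loc2: South Co. compares 6, -4, -3, -5 and picks W; North Co. would get 6.
- Loc3: South Co. compares -3, -2, 1, 8 and picks Z; North Co. would get -5.
- Loc4: South Co. compares 5, 5, 4, 9 and picks Z; North Co. would get 5.
Among 4, 6, -5, 5, the best is 6 at Loc2. Subgame-perfect outcome: (Loc2, W) with payoffs (6, 6).
Now find the simultaneous Nash equilibrium.
North Co.'s best replies: W→Loc3; X→Loc2; Y→Loc1; Z→Loc4.
South Co.'s best replies: Loc1→Z; Loc2→W; Loc3→Z; Loc4→Z.
Only (Loc4, Z) has each player best-responding; Nash payoffs (5, 9).
South Co. earns 6 sequentially versus 9 at the Nash outcome: worse off.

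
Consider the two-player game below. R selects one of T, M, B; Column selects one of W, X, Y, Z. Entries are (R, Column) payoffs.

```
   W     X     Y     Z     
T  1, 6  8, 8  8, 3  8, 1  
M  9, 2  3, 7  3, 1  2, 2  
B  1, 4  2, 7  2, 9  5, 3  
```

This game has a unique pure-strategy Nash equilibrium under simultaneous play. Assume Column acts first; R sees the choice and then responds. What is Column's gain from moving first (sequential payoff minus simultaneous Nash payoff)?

Solve by backward induction (Column leads).
- W → R plays M (best of 1, 9, 1); Column gets 2.
- X → R plays T (best of 8, 3, 2); Column gets 8.
- Y → R plays T (best of 8, 3, 2); Column gets 3.
- Z → R plays T (best of 8, 2, 5); Column gets 1.
Column's induced payoffs are 2, 8, 3, 1, so Column commits to X. Subgame-perfect outcome: (T, X) with payoffs (8, 8).
Now find the simultaneous Nash equilibrium.
R's best replies: W→M; X→T; Y→T; Z→T.
Column's best replies: T→X; M→X; B→Y.
Only (T, X) has each player best-responding; Nash payoffs (8, 8).
Column's commitment gain: 8 − 8 = 0.

0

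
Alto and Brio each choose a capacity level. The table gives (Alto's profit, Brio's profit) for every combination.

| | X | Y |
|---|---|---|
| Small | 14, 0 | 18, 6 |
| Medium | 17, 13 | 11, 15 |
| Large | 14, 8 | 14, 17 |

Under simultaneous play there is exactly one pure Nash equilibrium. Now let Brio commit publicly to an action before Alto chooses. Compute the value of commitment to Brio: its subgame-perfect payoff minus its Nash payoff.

7

Backward induction with Brio moving first.
- X: BR = Medium, leader payoff 13.
- Y: BR = Small, leader payoff 6.
Brio's induced payoffs are 13, 6, so Brio commits to X. Subgame-perfect outcome: (Medium, X) with payoffs (17, 13).
For the simultaneous game, intersect best replies.
Alto's best replies: X→Medium; Y→Small.
Brio's best replies: Small→Y; Medium→Y; Large→Y.
The unique mutual best reply is (Small, Y), giving (18, 6).
Brio's commitment gain: 13 − 6 = 7.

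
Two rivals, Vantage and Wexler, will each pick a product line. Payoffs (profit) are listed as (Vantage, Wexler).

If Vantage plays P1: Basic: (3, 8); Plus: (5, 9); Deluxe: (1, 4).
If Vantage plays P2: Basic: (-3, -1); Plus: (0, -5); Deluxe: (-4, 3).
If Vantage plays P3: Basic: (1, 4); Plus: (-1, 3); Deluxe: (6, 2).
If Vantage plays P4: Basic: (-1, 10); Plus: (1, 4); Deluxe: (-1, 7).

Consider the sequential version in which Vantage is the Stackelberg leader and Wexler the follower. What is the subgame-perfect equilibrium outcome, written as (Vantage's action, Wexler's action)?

Work backward from Wexler's decision.
- P1: BR = Plus, leader payoff 5.
- P2: BR = Deluxe, leader payoff -4.
- P3: BR = Basic, leader payoff 1.
- P4: BR = Basic, leader payoff -1.
Among 5, -4, 1, -1, the best is 5 at P1. Subgame-perfect outcome: (P1, Plus) with payoffs (5, 9).

(P1, Plus)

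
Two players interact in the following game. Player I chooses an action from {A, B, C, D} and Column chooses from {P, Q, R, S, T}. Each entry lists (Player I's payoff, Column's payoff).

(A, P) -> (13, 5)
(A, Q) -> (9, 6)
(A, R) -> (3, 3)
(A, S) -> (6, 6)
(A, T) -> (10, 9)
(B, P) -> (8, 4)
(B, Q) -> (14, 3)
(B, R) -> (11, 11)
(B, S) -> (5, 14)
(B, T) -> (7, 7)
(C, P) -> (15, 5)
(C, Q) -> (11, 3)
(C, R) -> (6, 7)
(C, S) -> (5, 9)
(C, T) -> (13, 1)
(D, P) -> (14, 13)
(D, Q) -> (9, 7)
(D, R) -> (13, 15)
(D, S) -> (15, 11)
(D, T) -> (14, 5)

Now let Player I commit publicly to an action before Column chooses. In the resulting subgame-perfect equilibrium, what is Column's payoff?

15

Work backward from Column's decision.
- A → Column plays T (best of 5, 6, 3, 6, 9); Player I gets 10.
- B → Column plays S (best of 4, 3, 11, 14, 7); Player I gets 5.
- C → Column plays S (best of 5, 3, 7, 9, 1); Player I gets 5.
- D → Column plays R (best of 13, 7, 15, 11, 5); Player I gets 13.
Among 10, 5, 5, 13, the best is 13 at D. Subgame-perfect outcome: (D, R) with payoffs (13, 15).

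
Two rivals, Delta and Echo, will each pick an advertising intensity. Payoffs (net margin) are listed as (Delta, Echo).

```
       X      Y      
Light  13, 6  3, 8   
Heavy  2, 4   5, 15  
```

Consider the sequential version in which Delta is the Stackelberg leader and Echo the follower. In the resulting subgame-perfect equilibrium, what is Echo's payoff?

15

Backward induction with Delta moving first.
- Light: BR = Y, leader payoff 3.
- Heavy: BR = Y, leader payoff 5.
Among 3, 5, the best is 5 at Heavy. Subgame-perfect outcome: (Heavy, Y) with payoffs (5, 15).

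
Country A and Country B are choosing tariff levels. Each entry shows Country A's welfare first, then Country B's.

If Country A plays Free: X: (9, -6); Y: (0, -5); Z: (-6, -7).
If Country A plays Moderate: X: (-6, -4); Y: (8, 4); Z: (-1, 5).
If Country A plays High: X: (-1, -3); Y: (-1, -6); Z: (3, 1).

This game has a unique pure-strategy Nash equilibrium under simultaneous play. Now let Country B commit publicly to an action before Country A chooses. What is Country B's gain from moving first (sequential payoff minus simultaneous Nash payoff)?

Backward induction with Country B moving first.
- X: BR = Free, leader payoff -6.
- Y: BR = Moderate, leader payoff 4.
- Z: BR = High, leader payoff 1.
Country B's induced payoffs are -6, 4, 1, so Country B commits to Y. Subgame-perfect outcome: (Moderate, Y) with payoffs (8, 4).
For the simultaneous game, intersect best replies.
Country A's best replies: X→Free; Y→Moderate; Z→High.
Country B's best replies: Free→Y; Moderate→Z; High→Z.
Only (High, Z) has each player best-responding; Nash payoffs (3, 1).
Country B's commitment gain: 4 − 1 = 3.

3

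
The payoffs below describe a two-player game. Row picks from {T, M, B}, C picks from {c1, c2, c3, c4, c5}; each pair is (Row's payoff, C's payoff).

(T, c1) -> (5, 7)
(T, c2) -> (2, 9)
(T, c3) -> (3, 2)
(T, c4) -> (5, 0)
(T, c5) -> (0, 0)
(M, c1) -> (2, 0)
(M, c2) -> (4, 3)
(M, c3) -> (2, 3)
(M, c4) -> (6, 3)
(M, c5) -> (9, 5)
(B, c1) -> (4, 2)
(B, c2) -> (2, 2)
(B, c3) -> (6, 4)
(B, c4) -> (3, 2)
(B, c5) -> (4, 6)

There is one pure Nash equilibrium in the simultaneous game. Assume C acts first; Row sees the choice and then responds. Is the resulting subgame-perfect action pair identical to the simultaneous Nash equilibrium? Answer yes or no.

no

Work backward from Row's decision.
- c1 → Row plays T (best of 5, 2, 4); C gets 7.
- c2 → Row plays M (best of 2, 4, 2); C gets 3.
- c3 → Row plays B (best of 3, 2, 6); C gets 4.
- c4 → Row plays M (best of 5, 6, 3); C gets 3.
- c5 → Row plays M (best of 0, 9, 4); C gets 5.
Maximizing over 7, 3, 4, 3, 5, C chooses c1. Subgame-perfect outcome: (T, c1) with payoffs (5, 7).
For the simultaneous game, intersect best replies.
Row's best replies: c1→T; c2→M; c3→B; c4→M; c5→M.
C's best replies: T→c2; M→c5; B→c5.
Only (M, c5) has each player best-responding; Nash payoffs (9, 5).
Sequential outcome (T, c1) differs from the Nash profile (M, c5).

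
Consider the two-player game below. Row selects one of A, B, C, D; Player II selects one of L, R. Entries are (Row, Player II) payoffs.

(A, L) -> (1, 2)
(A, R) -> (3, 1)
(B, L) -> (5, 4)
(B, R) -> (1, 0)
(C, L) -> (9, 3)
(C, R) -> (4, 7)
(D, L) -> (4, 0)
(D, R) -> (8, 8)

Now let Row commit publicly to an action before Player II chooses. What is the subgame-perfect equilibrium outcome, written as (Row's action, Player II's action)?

Work backward from Player II's decision.
- A: BR = L, leader payoff 1.
- B: BR = L, leader payoff 5.
- C: BR = R, leader payoff 4.
- D: BR = R, leader payoff 8.
Maximizing over 1, 5, 4, 8, Row chooses D. Subgame-perfect outcome: (D, R) with payoffs (8, 8).

(D, R)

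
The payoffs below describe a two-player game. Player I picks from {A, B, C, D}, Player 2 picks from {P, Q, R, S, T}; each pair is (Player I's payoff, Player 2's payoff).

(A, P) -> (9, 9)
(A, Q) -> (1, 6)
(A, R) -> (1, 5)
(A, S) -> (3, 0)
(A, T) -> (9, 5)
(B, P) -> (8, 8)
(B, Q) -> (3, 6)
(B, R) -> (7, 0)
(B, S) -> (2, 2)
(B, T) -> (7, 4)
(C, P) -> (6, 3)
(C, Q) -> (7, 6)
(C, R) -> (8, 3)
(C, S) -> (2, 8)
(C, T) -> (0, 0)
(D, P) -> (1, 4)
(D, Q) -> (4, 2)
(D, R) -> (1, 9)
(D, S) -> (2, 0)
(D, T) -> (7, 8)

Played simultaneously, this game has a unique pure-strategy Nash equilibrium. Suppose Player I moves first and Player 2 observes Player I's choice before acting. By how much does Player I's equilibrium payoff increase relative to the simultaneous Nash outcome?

Solve by backward induction (Player I leads).
- A: BR = P, leader payoff 9.
- B: BR = P, leader payoff 8.
- C: BR = S, leader payoff 2.
- D: BR = R, leader payoff 1.
Player I's induced payoffs are 9, 8, 2, 1, so Player I commits to A. Subgame-perfect outcome: (A, P) with payoffs (9, 9).
Under simultaneous play:
Player I's best replies: P→A; Q→C; R→C; S→A; T→A.
Player 2's best replies: A→P; B→P; C→S; D→R.
The unique mutual best reply is (A, P), giving (9, 9).
Player I's commitment gain: 9 − 9 = 0.

0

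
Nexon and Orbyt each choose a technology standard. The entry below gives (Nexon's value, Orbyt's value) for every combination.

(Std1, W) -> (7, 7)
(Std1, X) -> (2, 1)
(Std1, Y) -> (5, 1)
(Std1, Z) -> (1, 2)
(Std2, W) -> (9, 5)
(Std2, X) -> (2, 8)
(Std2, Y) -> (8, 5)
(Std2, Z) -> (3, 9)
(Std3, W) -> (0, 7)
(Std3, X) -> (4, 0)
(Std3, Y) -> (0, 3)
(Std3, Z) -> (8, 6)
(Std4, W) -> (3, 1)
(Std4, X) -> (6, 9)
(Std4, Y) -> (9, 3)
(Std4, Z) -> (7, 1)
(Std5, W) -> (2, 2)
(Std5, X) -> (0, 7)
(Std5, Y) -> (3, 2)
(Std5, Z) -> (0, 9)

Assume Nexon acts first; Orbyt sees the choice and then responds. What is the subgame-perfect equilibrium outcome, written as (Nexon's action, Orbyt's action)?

Backward induction with Nexon moving first.
- Std1 → Orbyt plays W (best of 7, 1, 1, 2); Nexon gets 7.
- Std2 → Orbyt plays Z (best of 5, 8, 5, 9); Nexon gets 3.
- Std3 → Orbyt plays W (best of 7, 0, 3, 6); Nexon gets 0.
- Std4 → Orbyt plays X (best of 1, 9, 3, 1); Nexon gets 6.
- Std5 → Orbyt plays Z (best of 2, 7, 2, 9); Nexon gets 0.
Nexon's induced payoffs are 7, 3, 0, 6, 0, so Nexon commits to Std1. Subgame-perfect outcome: (Std1, W) with payoffs (7, 7).

(Std1, W)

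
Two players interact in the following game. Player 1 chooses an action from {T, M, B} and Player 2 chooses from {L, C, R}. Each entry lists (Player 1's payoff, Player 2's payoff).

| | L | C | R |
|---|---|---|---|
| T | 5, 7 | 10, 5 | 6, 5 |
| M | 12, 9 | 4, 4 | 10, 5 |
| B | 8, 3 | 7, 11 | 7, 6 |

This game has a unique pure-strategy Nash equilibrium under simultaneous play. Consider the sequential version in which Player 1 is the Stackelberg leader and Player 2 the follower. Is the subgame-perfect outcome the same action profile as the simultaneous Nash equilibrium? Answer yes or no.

yes

Backward induction with Player 1 moving first.
- T: BR = L, leader payoff 5.
- M: BR = L, leader payoff 12.
- B: BR = C, leader payoff 7.
Maximizing over 5, 12, 7, Player 1 chooses M. Subgame-perfect outcome: (M, L) with payoffs (12, 9).
Now find the simultaneous Nash equilibrium.
Player 1's best replies: L→M; C→T; R→M.
Player 2's best replies: T→L; M→L; B→C.
Only (M, L) has each player best-responding; Nash payoffs (12, 9).
Sequential outcome (M, L) coincides with the Nash profile (M, L).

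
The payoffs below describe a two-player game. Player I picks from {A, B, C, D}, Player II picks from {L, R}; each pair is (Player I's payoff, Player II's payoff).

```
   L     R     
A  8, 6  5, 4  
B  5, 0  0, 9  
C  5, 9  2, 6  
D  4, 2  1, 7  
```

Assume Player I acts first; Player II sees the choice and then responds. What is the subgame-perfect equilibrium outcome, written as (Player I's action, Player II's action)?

Work backward from Player II's decision.
- A: Player II compares 6, 4 and picks L; Player I would get 8.
- B: Player II compares 0, 9 and picks R; Player I would get 0.
- C: Player II compares 9, 6 and picks L; Player I would get 5.
- D: Player II compares 2, 7 and picks R; Player I would get 1.
Player I's induced payoffs are 8, 0, 5, 1, so Player I commits to A. Subgame-perfect outcome: (A, L) with payoffs (8, 6).

(A, L)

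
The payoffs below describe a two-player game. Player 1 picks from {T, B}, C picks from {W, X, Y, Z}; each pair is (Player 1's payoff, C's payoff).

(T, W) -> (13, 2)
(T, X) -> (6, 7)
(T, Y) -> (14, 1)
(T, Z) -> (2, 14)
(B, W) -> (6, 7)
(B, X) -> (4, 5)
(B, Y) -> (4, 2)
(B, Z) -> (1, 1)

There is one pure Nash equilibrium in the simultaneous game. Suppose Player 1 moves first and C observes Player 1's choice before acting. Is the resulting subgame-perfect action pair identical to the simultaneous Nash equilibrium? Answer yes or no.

no

C best-responds to each possible Player 1 move:
- T: C compares 2, 7, 1, 14 and picks Z; Player 1 would get 2.
- B: C compares 7, 5, 2, 1 and picks W; Player 1 would get 6.
Player 1's induced payoffs are 2, 6, so Player 1 commits to B. Subgame-perfect outcome: (B, W) with payoffs (6, 7).
Now find the simultaneous Nash equilibrium.
Player 1's best replies: W→T; X→T; Y→T; Z→T.
C's best replies: T→Z; B→W.
Only (T, Z) has each player best-responding; Nash payoffs (2, 14).
Sequential outcome (B, W) differs from the Nash profile (T, Z).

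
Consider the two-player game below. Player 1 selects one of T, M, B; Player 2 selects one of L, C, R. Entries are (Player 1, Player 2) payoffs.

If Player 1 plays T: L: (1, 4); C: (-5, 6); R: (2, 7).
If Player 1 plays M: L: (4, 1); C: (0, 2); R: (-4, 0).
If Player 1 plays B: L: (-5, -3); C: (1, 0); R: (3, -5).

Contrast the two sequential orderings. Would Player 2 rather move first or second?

If Player 1 leads: Player 2's best replies are T→R, M→C, B→C; Player 1's induced payoffs 2, 0, 1; outcome (T, R), payoffs (2, 7).
If Player 2 leads: Player 1's best replies are L→M, C→B, R→B; Player 2's induced payoffs 1, 0, -5; outcome (M, L), payoffs (4, 1).
Player 2 gets 1 moving first and 7 moving second, so Player 2 prefers to move second.

second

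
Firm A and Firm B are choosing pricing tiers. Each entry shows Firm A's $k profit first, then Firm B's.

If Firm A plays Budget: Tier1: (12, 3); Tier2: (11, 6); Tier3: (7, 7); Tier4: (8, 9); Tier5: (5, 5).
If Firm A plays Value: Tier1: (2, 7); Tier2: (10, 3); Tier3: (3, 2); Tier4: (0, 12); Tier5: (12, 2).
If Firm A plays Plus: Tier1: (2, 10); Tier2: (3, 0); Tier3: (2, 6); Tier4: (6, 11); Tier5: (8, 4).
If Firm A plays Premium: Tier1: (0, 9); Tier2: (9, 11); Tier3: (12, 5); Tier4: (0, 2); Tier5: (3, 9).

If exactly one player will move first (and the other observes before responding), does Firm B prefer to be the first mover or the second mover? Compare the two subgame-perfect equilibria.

If Firm A leads: Firm B's best replies are Budget→Tier4, Value→Tier4, Plus→Tier4, Premium→Tier2; Firm A's induced payoffs 8, 0, 6, 9; outcome (Premium, Tier2), payoffs (9, 11).
If Firm B leads: Firm A's best replies are Tier1→Budget, Tier2→Budget, Tier3→Premium, Tier4→Budget, Tier5→Value; Firm B's induced payoffs 3, 6, 5, 9, 2; outcome (Budget, Tier4), payoffs (8, 9).
Firm B gets 9 moving first and 11 moving second, so Firm B prefers to move second.

second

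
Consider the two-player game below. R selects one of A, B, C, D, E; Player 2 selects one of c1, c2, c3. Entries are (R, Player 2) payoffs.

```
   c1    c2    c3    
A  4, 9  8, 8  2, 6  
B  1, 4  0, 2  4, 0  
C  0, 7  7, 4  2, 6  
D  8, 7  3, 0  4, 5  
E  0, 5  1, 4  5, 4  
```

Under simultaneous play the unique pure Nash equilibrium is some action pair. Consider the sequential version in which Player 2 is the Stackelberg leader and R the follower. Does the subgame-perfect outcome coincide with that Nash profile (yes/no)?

Solve by backward induction (Player 2 leads).
- c1: R compares 4, 1, 0, 8, 0 and picks D; Player 2 would get 7.
- c2: R compares 8, 0, 7, 3, 1 and picks A; Player 2 would get 8.
- c3: R compares 2, 4, 2, 4, 5 and picks E; Player 2 would get 4.
Among 7, 8, 4, the best is 8 at c2. Subgame-perfect outcome: (A, c2) with payoffs (8, 8).
Under simultaneous play:
R's best replies: c1→D; c2→A; c3→E.
Player 2's best replies: A→c1; B→c1; C→c1; D→c1; E→c1.
Only (D, c1) has each player best-responding; Nash payoffs (8, 7).
Sequential outcome (A, c2) differs from the Nash profile (D, c1).

no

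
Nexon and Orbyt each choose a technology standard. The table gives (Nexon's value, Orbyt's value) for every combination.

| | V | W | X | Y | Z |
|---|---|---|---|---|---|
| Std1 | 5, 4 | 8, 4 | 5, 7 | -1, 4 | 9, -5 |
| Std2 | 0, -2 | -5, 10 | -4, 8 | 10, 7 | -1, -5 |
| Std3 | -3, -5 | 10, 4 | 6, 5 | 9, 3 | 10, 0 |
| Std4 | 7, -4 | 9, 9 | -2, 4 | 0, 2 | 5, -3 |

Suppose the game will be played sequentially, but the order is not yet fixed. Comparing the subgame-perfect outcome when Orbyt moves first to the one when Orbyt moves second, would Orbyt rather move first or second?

second

If Nexon leads: Orbyt's best replies are Std1→X, Std2→W, Std3→X, Std4→W; Nexon's induced payoffs 5, -5, 6, 9; outcome (Std4, W), payoffs (9, 9).
If Orbyt leads: Nexon's best replies are V→Std4, W→Std3, X→Std3, Y→Std2, Z→Std3; Orbyt's induced payoffs -4, 4, 5, 7, 0; outcome (Std2, Y), payoffs (10, 7).
Orbyt gets 7 moving first and 9 moving second, so Orbyt prefers to move second.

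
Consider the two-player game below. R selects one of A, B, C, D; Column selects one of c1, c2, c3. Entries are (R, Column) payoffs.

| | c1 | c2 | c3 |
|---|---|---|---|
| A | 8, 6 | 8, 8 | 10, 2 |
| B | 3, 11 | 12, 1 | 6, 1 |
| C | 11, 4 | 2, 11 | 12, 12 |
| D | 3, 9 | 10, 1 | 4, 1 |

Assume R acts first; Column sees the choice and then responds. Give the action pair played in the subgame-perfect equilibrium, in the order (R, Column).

(C, c3)

Work backward from Column's decision.
- A: Column compares 6, 8, 2 and picks c2; R would get 8.
- B: Column compares 11, 1, 1 and picks c1; R would get 3.
- C: Column compares 4, 11, 12 and picks c3; R would get 12.
- D: Column compares 9, 1, 1 and picks c1; R would get 3.
R's induced payoffs are 8, 3, 12, 3, so R commits to C. Subgame-perfect outcome: (C, c3) with payoffs (12, 12).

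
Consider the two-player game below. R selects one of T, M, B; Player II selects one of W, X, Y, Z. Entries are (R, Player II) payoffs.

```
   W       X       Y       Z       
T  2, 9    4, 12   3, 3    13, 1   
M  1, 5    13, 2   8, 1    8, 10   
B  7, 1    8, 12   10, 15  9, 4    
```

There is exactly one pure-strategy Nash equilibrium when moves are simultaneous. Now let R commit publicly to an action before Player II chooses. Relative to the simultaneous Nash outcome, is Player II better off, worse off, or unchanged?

Solve by backward induction (R leads).
- T → Player II plays X (best of 9, 12, 3, 1); R gets 4.
- M → Player II plays Z (best of 5, 2, 1, 10); R gets 8.
- B → Player II plays Y (best of 1, 12, 15, 4); R gets 10.
Maximizing over 4, 8, 10, R chooses B. Subgame-perfect outcome: (B, Y) with payoffs (10, 15).
For the simultaneous game, intersect best replies.
R's best replies: W→B; X→M; Y→B; Z→T.
Player II's best replies: T→X; M→Z; B→Y.
The unique mutual best reply is (B, Y), giving (10, 15).
Player II earns 15 sequentially versus 15 at the Nash outcome: unchanged.

unchanged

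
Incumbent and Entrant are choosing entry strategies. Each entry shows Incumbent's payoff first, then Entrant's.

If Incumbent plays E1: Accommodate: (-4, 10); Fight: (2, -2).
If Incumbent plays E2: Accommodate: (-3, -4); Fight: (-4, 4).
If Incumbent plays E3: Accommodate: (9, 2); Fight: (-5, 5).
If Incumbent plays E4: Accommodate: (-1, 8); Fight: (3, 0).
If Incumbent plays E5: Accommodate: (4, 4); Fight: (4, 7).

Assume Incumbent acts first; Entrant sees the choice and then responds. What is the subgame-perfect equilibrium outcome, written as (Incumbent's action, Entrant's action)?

Entrant best-responds to each possible Incumbent move:
- E1: Entrant compares 10, -2 and picks Accommodate; Incumbent would get -4.
- E2: Entrant compares -4, 4 and picks Fight; Incumbent would get -4.
- E3: Entrant compares 2, 5 and picks Fight; Incumbent would get -5.
- E4: Entrant compares 8, 0 and picks Accommodate; Incumbent would get -1.
- E5: Entrant compares 4, 7 and picks Fight; Incumbent would get 4.
Incumbent's induced payoffs are -4, -4, -5, -1, 4, so Incumbent commits to E5. Subgame-perfect outcome: (E5, Fight) with payoffs (4, 7).

(E5, Fight)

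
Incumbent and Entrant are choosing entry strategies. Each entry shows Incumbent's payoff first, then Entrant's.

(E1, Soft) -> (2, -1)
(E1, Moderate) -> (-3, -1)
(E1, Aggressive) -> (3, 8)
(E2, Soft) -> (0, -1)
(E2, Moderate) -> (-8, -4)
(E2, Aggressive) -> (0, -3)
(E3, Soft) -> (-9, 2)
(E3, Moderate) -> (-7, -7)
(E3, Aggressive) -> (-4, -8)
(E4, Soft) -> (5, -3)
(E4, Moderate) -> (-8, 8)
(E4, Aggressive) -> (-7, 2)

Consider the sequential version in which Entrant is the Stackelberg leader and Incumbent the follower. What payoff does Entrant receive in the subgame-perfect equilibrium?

Incumbent best-responds to each possible Entrant move:
- Soft → Incumbent plays E4 (best of 2, 0, -9, 5); Entrant gets -3.
- Moderate → Incumbent plays E1 (best of -3, -8, -7, -8); Entrant gets -1.
- Aggressive → Incumbent plays E1 (best of 3, 0, -4, -7); Entrant gets 8.
Among -3, -1, 8, the best is 8 at Aggressive. Subgame-perfect outcome: (E1, Aggressive) with payoffs (3, 8).

8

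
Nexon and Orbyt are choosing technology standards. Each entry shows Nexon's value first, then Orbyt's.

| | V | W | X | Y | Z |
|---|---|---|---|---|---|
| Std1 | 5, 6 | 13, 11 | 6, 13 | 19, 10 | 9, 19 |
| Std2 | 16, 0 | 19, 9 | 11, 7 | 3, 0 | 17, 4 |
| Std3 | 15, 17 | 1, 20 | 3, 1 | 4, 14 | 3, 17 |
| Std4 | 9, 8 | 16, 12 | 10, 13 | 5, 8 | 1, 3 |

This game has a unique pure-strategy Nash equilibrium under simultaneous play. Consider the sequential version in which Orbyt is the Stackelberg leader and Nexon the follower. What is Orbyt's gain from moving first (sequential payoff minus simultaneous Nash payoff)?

1

Backward induction with Orbyt moving first.
- V → Nexon plays Std2 (best of 5, 16, 15, 9); Orbyt gets 0.
- W → Nexon plays Std2 (best of 13, 19, 1, 16); Orbyt gets 9.
- X → Nexon plays Std2 (best of 6, 11, 3, 10); Orbyt gets 7.
- Y → Nexon plays Std1 (best of 19, 3, 4, 5); Orbyt gets 10.
- Z → Nexon plays Std2 (best of 9, 17, 3, 1); Orbyt gets 4.
Among 0, 9, 7, 10, 4, the best is 10 at Y. Subgame-perfect outcome: (Std1, Y) with payoffs (19, 10).
Under simultaneous play:
Nexon's best replies: V→Std2; W→Std2; X→Std2; Y→Std1; Z→Std2.
Orbyt's best replies: Std1→Z; Std2→W; Std3→W; Std4→X.
Only (Std2, W) has each player best-responding; Nash payoffs (19, 9).
Orbyt's commitment gain: 10 − 9 = 1.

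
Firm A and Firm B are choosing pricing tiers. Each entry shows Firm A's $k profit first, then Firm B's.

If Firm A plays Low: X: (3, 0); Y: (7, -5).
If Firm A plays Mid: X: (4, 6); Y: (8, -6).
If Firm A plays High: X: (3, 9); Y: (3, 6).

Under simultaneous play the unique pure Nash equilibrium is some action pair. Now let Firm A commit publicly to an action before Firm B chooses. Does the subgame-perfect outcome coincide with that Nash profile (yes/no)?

yes

Solve by backward induction (Firm A leads).
- Low: BR = X, leader payoff 3.
- Mid: BR = X, leader payoff 4.
- High: BR = X, leader payoff 3.
Maximizing over 3, 4, 3, Firm A chooses Mid. Subgame-perfect outcome: (Mid, X) with payoffs (4, 6).
Under simultaneous play:
Firm A's best replies: X→Mid; Y→Mid.
Firm B's best replies: Low→X; Mid→X; High→X.
Only (Mid, X) has each player best-responding; Nash payoffs (4, 6).
Sequential outcome (Mid, X) coincides with the Nash profile (Mid, X).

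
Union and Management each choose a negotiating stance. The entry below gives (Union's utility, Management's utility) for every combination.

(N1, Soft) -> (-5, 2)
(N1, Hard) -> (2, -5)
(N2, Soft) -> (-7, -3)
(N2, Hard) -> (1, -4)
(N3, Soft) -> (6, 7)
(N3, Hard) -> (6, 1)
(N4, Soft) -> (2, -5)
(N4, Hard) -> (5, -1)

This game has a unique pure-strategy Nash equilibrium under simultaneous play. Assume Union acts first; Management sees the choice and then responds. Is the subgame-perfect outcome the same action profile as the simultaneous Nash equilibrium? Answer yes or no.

yes

Work backward from Management's decision.
- N1: Management compares 2, -5 and picks Soft; Union would get -5.
- N2: Management compares -3, -4 and picks Soft; Union would get -7.
- N3: Management compares 7, 1 and picks Soft; Union would get 6.
- N4: Management compares -5, -1 and picks Hard; Union would get 5.
Maximizing over -5, -7, 6, 5, Union chooses N3. Subgame-perfect outcome: (N3, Soft) with payoffs (6, 7).
Now find the simultaneous Nash equilibrium.
Union's best replies: Soft→N3; Hard→N3.
Management's best replies: N1→Soft; N2→Soft; N3→Soft; N4→Hard.
The unique mutual best reply is (N3, Soft), giving (6, 7).
Sequential outcome (N3, Soft) coincides with the Nash profile (N3, Soft).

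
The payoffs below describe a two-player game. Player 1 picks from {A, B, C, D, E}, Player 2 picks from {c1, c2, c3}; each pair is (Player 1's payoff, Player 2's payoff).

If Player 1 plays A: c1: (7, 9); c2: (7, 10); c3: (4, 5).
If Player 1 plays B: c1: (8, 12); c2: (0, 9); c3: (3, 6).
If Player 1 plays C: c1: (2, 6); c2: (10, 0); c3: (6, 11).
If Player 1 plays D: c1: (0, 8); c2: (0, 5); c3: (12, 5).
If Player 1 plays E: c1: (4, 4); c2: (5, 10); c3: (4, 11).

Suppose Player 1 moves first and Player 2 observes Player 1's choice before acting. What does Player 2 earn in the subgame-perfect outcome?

Backward induction with Player 1 moving first.
- A → Player 2 plays c2 (best of 9, 10, 5); Player 1 gets 7.
- B → Player 2 plays c1 (best of 12, 9, 6); Player 1 gets 8.
- C → Player 2 plays c3 (best of 6, 0, 11); Player 1 gets 6.
- D → Player 2 plays c1 (best of 8, 5, 5); Player 1 gets 0.
- E → Player 2 plays c3 (best of 4, 10, 11); Player 1 gets 4.
Maximizing over 7, 8, 6, 0, 4, Player 1 chooses B. Subgame-perfect outcome: (B, c1) with payoffs (8, 12).

12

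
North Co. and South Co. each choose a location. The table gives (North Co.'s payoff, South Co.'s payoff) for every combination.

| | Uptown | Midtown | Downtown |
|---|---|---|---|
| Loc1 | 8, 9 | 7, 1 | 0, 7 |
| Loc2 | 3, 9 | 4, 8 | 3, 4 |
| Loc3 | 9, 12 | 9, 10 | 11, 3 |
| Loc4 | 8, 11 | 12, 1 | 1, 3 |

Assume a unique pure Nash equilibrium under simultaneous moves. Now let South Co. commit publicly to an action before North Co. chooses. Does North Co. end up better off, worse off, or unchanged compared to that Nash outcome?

unchanged

North Co. best-responds to each possible South Co. move:
- Uptown: BR = Loc3, leader payoff 12.
- Midtown: BR = Loc4, leader payoff 1.
- Downtown: BR = Loc3, leader payoff 3.
South Co.'s induced payoffs are 12, 1, 3, so South Co. commits to Uptown. Subgame-perfect outcome: (Loc3, Uptown) with payoffs (9, 12).
For the simultaneous game, intersect best replies.
North Co.'s best replies: Uptown→Loc3; Midtown→Loc4; Downtown→Loc3.
South Co.'s best replies: Loc1→Uptown; Loc2→Uptown; Loc3→Uptown; Loc4→Uptown.
Only (Loc3, Uptown) has each player best-responding; Nash payoffs (9, 12).
North Co. earns 9 sequentially versus 9 at the Nash outcome: unchanged.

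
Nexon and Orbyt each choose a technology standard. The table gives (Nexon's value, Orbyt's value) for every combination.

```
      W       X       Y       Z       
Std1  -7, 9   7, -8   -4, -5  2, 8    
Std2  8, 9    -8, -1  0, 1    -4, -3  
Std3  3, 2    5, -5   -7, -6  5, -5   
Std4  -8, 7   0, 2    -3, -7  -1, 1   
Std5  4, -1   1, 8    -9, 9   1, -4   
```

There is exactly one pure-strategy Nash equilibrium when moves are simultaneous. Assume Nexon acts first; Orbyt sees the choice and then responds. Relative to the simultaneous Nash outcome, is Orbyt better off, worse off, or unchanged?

Orbyt best-responds to each possible Nexon move:
- Std1: Orbyt compares 9, -8, -5, 8 and picks W; Nexon would get -7.
- Std2: Orbyt compares 9, -1, 1, -3 and picks W; Nexon would get 8.
- Std3: Orbyt compares 2, -5, -6, -5 and picks W; Nexon would get 3.
- Std4: Orbyt compares 7, 2, -7, 1 and picks W; Nexon would get -8.
- Std5: Orbyt compares -1, 8, 9, -4 and picks Y; Nexon would get -9.
Among -7, 8, 3, -8, -9, the best is 8 at Std2. Subgame-perfect outcome: (Std2, W) with payoffs (8, 9).
Under simultaneous play:
Nexon's best replies: W→Std2; X→Std1; Y→Std2; Z→Std3.
Orbyt's best replies: Std1→W; Std2→W; Std3→W; Std4→W; Std5→Y.
Only (Std2, W) has each player best-responding; Nash payoffs (8, 9).
Orbyt earns 9 sequentially versus 9 at the Nash outcome: unchanged.

unchanged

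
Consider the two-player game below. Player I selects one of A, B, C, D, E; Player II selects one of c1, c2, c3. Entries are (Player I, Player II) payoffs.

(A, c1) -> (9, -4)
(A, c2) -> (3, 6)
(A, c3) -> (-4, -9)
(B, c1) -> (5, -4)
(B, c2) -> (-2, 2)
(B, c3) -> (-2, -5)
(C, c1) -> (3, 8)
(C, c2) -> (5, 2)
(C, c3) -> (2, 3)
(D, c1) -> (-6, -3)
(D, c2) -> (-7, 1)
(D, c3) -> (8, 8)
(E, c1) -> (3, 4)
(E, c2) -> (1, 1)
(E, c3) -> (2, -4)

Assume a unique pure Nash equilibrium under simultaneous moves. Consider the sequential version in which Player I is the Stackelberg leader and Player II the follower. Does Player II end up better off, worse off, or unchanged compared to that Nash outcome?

Backward induction with Player I moving first.
- A → Player II plays c2 (best of -4, 6, -9); Player I gets 3.
- B → Player II plays c2 (best of -4, 2, -5); Player I gets -2.
- C → Player II plays c1 (best of 8, 2, 3); Player I gets 3.
- D → Player II plays c3 (best of -3, 1, 8); Player I gets 8.
- E → Player II plays c1 (best of 4, 1, -4); Player I gets 3.
Player I's induced payoffs are 3, -2, 3, 8, 3, so Player I commits to D. Subgame-perfect outcome: (D, c3) with payoffs (8, 8).
Under simultaneous play:
Player I's best replies: c1→A; c2→C; c3→D.
Player II's best replies: A→c2; B→c2; C→c1; D→c3; E→c1.
The unique mutual best reply is (D, c3), giving (8, 8).
Player II earns 8 sequentially versus 8 at the Nash outcome: unchanged.

unchanged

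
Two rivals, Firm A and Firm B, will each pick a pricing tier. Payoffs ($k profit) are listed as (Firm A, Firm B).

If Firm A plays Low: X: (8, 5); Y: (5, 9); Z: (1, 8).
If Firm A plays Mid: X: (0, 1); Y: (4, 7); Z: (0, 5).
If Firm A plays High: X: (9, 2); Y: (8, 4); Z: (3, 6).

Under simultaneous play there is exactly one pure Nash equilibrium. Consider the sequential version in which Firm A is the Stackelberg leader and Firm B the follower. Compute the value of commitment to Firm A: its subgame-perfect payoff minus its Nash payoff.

Backward induction with Firm A moving first.
- Low → Firm B plays Y (best of 5, 9, 8); Firm A gets 5.
- Mid → Firm B plays Y (best of 1, 7, 5); Firm A gets 4.
- High → Firm B plays Z (best of 2, 4, 6); Firm A gets 3.
Firm A's induced payoffs are 5, 4, 3, so Firm A commits to Low. Subgame-perfect outcome: (Low, Y) with payoffs (5, 9).
For the simultaneous game, intersect best replies.
Firm A's best replies: X→High; Y→High; Z→High.
Firm B's best replies: Low→Y; Mid→Y; High→Z.
Only (High, Z) has each player best-responding; Nash payoffs (3, 6).
Firm A's commitment gain: 5 − 3 = 2.

2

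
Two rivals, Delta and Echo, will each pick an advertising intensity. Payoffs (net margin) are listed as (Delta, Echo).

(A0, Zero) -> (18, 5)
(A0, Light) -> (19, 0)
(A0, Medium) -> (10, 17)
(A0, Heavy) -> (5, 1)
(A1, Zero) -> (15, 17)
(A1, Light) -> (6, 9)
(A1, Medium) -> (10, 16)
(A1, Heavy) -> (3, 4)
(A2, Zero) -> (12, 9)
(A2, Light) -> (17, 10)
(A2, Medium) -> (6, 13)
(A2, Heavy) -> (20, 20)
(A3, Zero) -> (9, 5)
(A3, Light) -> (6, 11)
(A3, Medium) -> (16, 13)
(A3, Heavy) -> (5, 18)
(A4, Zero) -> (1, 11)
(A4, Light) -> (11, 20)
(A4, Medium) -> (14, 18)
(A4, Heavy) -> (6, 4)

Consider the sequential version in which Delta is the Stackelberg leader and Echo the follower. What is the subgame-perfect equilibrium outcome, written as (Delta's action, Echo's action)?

(A2, Heavy)

Solve by backward induction (Delta leads).
- A0: BR = Medium, leader payoff 10.
- A1: BR = Zero, leader payoff 15.
- A2: BR = Heavy, leader payoff 20.
- A3: BR = Heavy, leader payoff 5.
- A4: BR = Light, leader payoff 11.
Maximizing over 10, 15, 20, 5, 11, Delta chooses A2. Subgame-perfect outcome: (A2, Heavy) with payoffs (20, 20).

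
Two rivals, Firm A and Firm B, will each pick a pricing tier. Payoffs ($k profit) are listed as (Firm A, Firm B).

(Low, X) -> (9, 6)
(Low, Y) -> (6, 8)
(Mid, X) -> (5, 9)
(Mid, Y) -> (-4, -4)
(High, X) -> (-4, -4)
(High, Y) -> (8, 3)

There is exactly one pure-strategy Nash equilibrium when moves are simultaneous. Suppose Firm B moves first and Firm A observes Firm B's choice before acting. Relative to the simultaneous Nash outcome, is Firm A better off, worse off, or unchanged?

better off

Work backward from Firm A's decision.
- X: BR = Low, leader payoff 6.
- Y: BR = High, leader payoff 3.
Among 6, 3, the best is 6 at X. Subgame-perfect outcome: (Low, X) with payoffs (9, 6).
Under simultaneous play:
Firm A's best replies: X→Low; Y→High.
Firm B's best replies: Low→Y; Mid→X; High→Y.
The unique mutual best reply is (High, Y), giving (8, 3).
Firm A earns 9 sequentially versus 8 at the Nash outcome: better off.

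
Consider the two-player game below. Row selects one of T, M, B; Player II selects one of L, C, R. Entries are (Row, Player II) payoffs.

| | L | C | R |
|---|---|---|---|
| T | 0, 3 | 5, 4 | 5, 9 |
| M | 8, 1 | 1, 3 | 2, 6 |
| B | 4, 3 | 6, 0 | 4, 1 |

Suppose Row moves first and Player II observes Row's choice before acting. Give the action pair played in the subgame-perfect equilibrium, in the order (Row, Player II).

(T, R)

Work backward from Player II's decision.
- T → Player II plays R (best of 3, 4, 9); Row gets 5.
- M → Player II plays R (best of 1, 3, 6); Row gets 2.
- B → Player II plays L (best of 3, 0, 1); Row gets 4.
Among 5, 2, 4, the best is 5 at T. Subgame-perfect outcome: (T, R) with payoffs (5, 9).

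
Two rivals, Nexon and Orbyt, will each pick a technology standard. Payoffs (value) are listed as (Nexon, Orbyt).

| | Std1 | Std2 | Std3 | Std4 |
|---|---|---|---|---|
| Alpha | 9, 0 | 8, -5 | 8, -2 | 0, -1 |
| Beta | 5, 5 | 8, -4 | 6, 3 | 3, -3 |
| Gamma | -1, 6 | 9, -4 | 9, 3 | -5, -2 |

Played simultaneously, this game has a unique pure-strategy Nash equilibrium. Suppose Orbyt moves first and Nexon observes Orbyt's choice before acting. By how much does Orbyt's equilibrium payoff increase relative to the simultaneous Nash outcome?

3

Backward induction with Orbyt moving first.
- Std1 → Nexon plays Alpha (best of 9, 5, -1); Orbyt gets 0.
- Std2 → Nexon plays Gamma (best of 8, 8, 9); Orbyt gets -4.
- Std3 → Nexon plays Gamma (best of 8, 6, 9); Orbyt gets 3.
- Std4 → Nexon plays Beta (best of 0, 3, -5); Orbyt gets -3.
Orbyt's induced payoffs are 0, -4, 3, -3, so Orbyt commits to Std3. Subgame-perfect outcome: (Gamma, Std3) with payoffs (9, 3).
For the simultaneous game, intersect best replies.
Nexon's best replies: Std1→Alpha; Std2→Gamma; Std3→Gamma; Std4→Beta.
Orbyt's best replies: Alpha→Std1; Beta→Std1; Gamma→Std1.
Only (Alpha, Std1) has each player best-responding; Nash payoffs (9, 0).
Orbyt's commitment gain: 3 − 0 = 3.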